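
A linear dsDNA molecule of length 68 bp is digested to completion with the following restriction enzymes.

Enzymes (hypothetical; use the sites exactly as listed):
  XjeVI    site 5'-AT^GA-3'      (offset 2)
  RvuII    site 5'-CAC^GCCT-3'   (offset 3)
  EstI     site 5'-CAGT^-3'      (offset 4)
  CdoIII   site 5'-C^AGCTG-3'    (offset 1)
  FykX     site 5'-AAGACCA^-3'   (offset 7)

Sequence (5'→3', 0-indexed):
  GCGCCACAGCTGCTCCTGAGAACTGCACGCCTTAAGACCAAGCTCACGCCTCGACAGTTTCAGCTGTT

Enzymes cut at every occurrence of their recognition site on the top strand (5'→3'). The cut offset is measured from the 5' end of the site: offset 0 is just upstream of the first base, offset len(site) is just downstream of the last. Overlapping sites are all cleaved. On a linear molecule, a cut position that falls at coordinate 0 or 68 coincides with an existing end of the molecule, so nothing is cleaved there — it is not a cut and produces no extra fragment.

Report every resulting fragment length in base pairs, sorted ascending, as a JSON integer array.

[3,7,7,7,11,12,21]

Site scan:
  XjeVI (ATGA, off=2): no sites
  RvuII (CACGCCT, off=3): starts [25, 44] → cuts [28, 47]
  EstI (CAGT, off=4): starts [54] → cuts [58]
  CdoIII (CAGCTG, off=1): starts [6, 60] → cuts [7, 61]
  FykX (AAGACCA, off=7): starts [33] → cuts [40]

Pooled cuts: [7, 28, 40, 47, 58, 61]

Fragments:
  [0,7): 7 bp
  [7,28): 21 bp
  [28,40): 12 bp
  [40,47): 7 bp
  [47,58): 11 bp
  [58,61): 3 bp
  [61,68): 7 bp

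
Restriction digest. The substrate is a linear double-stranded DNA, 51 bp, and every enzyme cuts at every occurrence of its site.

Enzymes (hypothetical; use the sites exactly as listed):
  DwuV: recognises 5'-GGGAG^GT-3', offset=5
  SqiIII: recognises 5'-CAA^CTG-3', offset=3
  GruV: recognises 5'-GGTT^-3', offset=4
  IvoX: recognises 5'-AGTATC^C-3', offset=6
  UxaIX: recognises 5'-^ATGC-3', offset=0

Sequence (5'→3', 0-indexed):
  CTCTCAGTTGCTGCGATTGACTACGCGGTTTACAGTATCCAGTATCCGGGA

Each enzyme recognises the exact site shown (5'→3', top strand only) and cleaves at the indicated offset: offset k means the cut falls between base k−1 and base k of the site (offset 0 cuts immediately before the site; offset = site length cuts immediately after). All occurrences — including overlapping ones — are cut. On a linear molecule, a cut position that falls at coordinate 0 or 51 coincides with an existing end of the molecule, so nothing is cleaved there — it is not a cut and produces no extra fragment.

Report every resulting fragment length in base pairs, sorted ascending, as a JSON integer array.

Scan for sites:
  DwuV (GGGAGGT, off=5): no sites
  SqiIII (CAACTG, off=3): no sites
  GruV (GGTT, off=4): starts [26] → cuts [30]
  IvoX (AGTATCC, off=6): starts [33, 40] → cuts [39, 46]
  UxaIX (ATGC, off=0): no sites

Pooled cuts: [30, 39, 46]

Fragment lengths:
  [0,30): 30 bp
  [30,39): 9 bp
  [39,46): 7 bp
  [46,51): 5 bp

[5,7,9,30]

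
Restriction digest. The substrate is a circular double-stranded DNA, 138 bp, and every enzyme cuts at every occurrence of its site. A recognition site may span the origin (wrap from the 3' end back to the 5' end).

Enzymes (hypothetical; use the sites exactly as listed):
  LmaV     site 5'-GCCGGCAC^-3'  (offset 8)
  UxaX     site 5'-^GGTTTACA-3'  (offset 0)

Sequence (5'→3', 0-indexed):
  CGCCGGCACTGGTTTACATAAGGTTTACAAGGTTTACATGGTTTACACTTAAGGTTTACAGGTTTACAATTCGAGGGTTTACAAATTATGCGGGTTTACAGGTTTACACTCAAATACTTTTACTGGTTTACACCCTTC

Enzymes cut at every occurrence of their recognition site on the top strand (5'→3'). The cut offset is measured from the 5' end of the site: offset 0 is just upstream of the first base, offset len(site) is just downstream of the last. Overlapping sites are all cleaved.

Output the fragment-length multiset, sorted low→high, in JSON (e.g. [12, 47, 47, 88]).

[1,8,8,9,9,11,13,15,17,23,24]

Site scan:
  LmaV (GCCGGCAC, off=8): starts [1] → cuts [9]
  UxaX (GGTTTACA, off=0): starts [10, 21, 30, 39, 52, 60, 75, 92, 100, 124] → cuts [10, 21, 30, 39, 52, 60, 75, 92, 100, 124]

Pooled cuts: [9, 10, 21, 30, 39, 52, 60, 75, 92, 100, 124]

Fragments:
  9→10: 1 bp
  10→21: 11 bp
  21→30: 9 bp
  30→39: 9 bp
  39→52: 13 bp
  52→60: 8 bp
  60→75: 15 bp
  75→92: 17 bp
  92→100: 8 bp
  100→124: 24 bp
  124→9 (wrap): 138-124+9 = 23 bp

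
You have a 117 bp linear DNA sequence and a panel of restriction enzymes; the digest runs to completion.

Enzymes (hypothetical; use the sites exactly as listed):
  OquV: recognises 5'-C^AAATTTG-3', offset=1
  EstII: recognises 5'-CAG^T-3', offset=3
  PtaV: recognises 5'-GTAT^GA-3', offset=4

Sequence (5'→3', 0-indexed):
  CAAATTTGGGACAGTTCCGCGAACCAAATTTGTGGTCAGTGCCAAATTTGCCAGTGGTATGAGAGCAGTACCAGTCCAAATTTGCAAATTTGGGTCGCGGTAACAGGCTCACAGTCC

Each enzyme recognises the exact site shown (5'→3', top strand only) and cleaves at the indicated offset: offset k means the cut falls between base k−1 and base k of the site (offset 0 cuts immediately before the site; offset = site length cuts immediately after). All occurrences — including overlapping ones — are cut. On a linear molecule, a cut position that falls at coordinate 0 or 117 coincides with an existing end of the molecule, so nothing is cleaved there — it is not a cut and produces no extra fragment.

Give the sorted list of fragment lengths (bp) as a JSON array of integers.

[1,3,3,4,6,6,8,8,11,11,13,14,29]

Per-enzyme occurrences:
  OquV CAAATTTG/1: at [0, 24, 42, 76, 84] ⇒ [1, 25, 43, 77, 85]
  EstII CAGT/3: at [11, 36, 51, 65, 71, 111] ⇒ [14, 39, 54, 68, 74, 114]
  PtaV GTATGA/4: at [56] ⇒ [60]

All cut coordinates (distinct, sorted): [1, 14, 25, 39, 43, 54, 60, 68, 74, 77, 85, 114]

Fragments:
  [0,1): 1 bp
  [1,14): 13 bp
  [14,25): 11 bp
  [25,39): 14 bp
  [39,43): 4 bp
  [43,54): 11 bp
  [54,60): 6 bp
  [60,68): 8 bp
  [68,74): 6 bp
  [74,77): 3 bp
  [77,85): 8 bp
  [85,114): 29 bp
  [114,117): 3 bp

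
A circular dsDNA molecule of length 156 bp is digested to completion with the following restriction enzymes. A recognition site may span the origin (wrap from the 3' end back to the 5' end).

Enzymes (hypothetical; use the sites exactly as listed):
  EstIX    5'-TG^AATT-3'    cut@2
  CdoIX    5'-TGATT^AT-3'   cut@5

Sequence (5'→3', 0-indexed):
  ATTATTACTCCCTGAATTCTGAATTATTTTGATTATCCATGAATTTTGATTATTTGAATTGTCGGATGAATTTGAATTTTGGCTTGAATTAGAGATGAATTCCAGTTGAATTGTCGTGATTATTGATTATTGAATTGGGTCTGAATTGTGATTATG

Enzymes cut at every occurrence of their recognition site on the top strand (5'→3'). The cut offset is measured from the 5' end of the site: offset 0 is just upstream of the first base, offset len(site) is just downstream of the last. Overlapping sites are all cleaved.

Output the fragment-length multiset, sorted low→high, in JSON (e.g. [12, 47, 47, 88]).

[4,5,6,6,7,7,7,10,10,11,11,11,11,12,12,13,13]

Scan for sites:
  EstIX TGAATT/2: at [12, 19, 39, 54, 66, 72, 84, 95, 106, 130, 141] ⇒ [14, 21, 41, 56, 68, 74, 86, 97, 108, 132, 143]
  CdoIX TGATTAT/5: at [29, 46, 116, 123, 148, 154] ⇒ [3, 34, 51, 121, 128, 153]

All cut coordinates (distinct, sorted): [3, 14, 21, 34, 41, 51, 56, 68, 74, 86, 97, 108, 121, 128, 132, 143, 153]

Fragments:
  3→14: 11 bp
  14→21: 7 bp
  21→34: 13 bp
  34→41: 7 bp
  41→51: 10 bp
  51→56: 5 bp
  56→68: 12 bp
  68→74: 6 bp
  74→86: 12 bp
  86→97: 11 bp
  97→108: 11 bp
  108→121: 13 bp
  121→128: 7 bp
  128→132: 4 bp
  132→143: 11 bp
  143→153: 10 bp
  153→3 (wrap): 156-153+3 = 6 bp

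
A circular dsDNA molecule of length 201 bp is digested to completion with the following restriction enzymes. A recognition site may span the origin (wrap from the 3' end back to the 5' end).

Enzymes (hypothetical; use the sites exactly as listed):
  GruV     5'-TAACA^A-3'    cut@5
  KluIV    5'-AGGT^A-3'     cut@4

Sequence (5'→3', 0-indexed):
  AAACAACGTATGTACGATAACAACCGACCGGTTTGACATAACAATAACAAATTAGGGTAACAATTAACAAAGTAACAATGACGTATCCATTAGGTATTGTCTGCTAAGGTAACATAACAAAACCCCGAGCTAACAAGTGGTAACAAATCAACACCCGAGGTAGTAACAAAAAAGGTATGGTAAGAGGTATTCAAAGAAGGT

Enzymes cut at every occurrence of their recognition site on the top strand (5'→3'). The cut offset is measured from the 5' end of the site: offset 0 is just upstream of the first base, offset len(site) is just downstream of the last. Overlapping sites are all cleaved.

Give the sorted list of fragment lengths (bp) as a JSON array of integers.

Per-enzyme occurrences:
  GruV (TAACAA, off=5): starts [17, 38, 44, 57, 64, 72, 114, 130, 140, 163] → cuts [22, 43, 49, 62, 69, 77, 119, 135, 145, 168]
  KluIV (AGGTA, off=4): starts [91, 106, 157, 172, 184, 197] → cuts [0, 95, 110, 161, 176, 188]

Pooled cuts: [0, 22, 43, 49, 62, 69, 77, 95, 110, 119, 135, 145, 161, 168, 176, 188]

Fragment lengths:
  0→22: 22 bp
  22→43: 21 bp
  43→49: 6 bp
  49→62: 13 bp
  62→69: 7 bp
  69→77: 8 bp
  77→95: 18 bp
  95→110: 15 bp
  110→119: 9 bp
  119→135: 16 bp
  135→145: 10 bp
  145→161: 16 bp
  161→168: 7 bp
  168→176: 8 bp
  176→188: 12 bp
  188→0 (wrap): 201-188+0 = 13 bp

[6,7,7,8,8,9,10,12,13,13,15,16,16,18,21,22]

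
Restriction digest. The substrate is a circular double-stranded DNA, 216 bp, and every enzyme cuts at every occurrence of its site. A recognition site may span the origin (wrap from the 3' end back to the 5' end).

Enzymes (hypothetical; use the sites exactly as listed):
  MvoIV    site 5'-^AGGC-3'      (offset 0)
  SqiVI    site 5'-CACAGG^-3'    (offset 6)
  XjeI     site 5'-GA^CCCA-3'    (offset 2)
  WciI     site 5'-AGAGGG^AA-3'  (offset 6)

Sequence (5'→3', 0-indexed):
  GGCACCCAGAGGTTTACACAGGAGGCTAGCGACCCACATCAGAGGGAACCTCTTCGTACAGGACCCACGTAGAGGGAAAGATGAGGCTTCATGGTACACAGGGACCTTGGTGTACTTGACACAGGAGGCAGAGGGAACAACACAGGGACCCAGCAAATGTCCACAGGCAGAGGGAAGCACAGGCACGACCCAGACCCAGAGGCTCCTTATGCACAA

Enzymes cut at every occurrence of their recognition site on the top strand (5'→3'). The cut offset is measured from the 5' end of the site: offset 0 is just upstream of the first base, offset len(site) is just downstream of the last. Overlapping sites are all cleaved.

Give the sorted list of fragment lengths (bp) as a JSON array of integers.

[2,3,3,5,5,6,6,7,7,10,10,11,13,14,16,16,17,19,23,23]

Site scan:
  MvoIV AGGC/0: at [22, 83, 125, 164, 180, 199, 215] ⇒ [22, 83, 125, 164, 180, 199, 215]
  SqiVI CACAGG/6: at [16, 96, 119, 140, 161, 177] ⇒ [22, 102, 125, 146, 167, 183]
  XjeI GACCCA/2: at [30, 61, 146, 186, 192] ⇒ [32, 63, 148, 188, 194]
  WciI AGAGGGAA/6: at [40, 70, 129, 168] ⇒ [46, 76, 135, 174]

Pooled cuts: [22, 32, 46, 63, 76, 83, 102, 125, 135, 146, 148, 164, 167, 174, 180, 183, 188, 194, 199, 215]

Fragments:
  22→32: 10 bp
  32→46: 14 bp
  46→63: 17 bp
  63→76: 13 bp
  76→83: 7 bp
  83→102: 19 bp
  102→125: 23 bp
  125→135: 10 bp
  135→146: 11 bp
  146→148: 2 bp
  148→164: 16 bp
  164→167: 3 bp
  167→174: 7 bp
  174→180: 6 bp
  180→183: 3 bp
  183→188: 5 bp
  188→194: 6 bp
  194→199: 5 bp
  199→215: 16 bp
  215→22 (wrap): 216-215+22 = 23 bp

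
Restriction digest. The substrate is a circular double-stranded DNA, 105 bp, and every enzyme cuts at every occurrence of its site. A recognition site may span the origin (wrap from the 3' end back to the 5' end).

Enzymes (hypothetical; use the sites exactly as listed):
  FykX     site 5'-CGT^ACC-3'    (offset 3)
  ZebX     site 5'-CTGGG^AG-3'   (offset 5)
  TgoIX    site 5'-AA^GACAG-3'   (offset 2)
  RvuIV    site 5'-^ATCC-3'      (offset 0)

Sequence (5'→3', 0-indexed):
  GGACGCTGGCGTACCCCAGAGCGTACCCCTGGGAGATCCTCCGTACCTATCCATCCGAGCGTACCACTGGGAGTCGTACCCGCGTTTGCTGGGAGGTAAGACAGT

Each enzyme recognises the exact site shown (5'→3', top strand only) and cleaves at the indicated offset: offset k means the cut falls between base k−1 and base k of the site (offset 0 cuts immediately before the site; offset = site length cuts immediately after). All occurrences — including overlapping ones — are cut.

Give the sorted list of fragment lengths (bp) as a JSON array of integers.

[2,4,4,6,6,9,9,9,10,12,16,18]

Site scan:
  FykX (CGTACC, off=3): starts [9, 21, 41, 59, 74] → cuts [12, 24, 44, 62, 77]
  ZebX (CTGGGAG, off=5): starts [28, 66, 88] → cuts [33, 71, 93]
  TgoIX (AAGACAG, off=2): starts [97] → cuts [99]
  RvuIV (ATCC, off=0): starts [35, 48, 52] → cuts [35, 48, 52]

All cut coordinates (distinct, sorted): [12, 24, 33, 35, 44, 48, 52, 62, 71, 77, 93, 99]

Fragment lengths:
  12→24: 12 bp
  24→33: 9 bp
  33→35: 2 bp
  35→44: 9 bp
  44→48: 4 bp
  48→52: 4 bp
  52→62: 10 bp
  62→71: 9 bp
  71→77: 6 bp
  77→93: 16 bp
  93→99: 6 bp
  99→12 (wrap): 105-99+12 = 18 bp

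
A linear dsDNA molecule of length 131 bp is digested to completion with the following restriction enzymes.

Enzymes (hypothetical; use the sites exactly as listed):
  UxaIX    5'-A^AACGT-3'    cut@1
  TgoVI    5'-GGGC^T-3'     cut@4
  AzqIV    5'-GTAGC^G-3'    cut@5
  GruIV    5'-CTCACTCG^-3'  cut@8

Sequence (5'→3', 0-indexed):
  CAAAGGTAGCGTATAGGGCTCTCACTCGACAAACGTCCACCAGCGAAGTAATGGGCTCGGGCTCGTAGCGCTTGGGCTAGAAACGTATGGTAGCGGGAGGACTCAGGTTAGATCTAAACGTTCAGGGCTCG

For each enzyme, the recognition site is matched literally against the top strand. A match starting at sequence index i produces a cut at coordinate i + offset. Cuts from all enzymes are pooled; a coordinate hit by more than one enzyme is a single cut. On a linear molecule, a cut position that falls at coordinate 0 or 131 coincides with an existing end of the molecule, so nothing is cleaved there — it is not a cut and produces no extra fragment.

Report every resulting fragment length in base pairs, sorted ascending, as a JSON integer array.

[3,3,4,6,7,8,9,9,10,12,13,22,25]

Scan for sites:
  UxaIX (AAACGT, off=1): starts [30, 80, 115] → cuts [31, 81, 116]
  TgoVI (GGGCT, off=4): starts [15, 52, 58, 73, 124] → cuts [19, 56, 62, 77, 128]
  AzqIV (GTAGCG, off=5): starts [5, 64, 89] → cuts [10, 69, 94]
  GruIV (CTCACTCG, off=8): starts [20] → cuts [28]

Pooled cuts: [10, 19, 28, 31, 56, 62, 69, 77, 81, 94, 116, 128]

Fragments:
  [0,10): 10 bp
  [10,19): 9 bp
  [19,28): 9 bp
  [28,31): 3 bp
  [31,56): 25 bp
  [56,62): 6 bp
  [62,69): 7 bp
  [69,77): 8 bp
  [77,81): 4 bp
  [81,94): 13 bp
  [94,116): 22 bp
  [116,128): 12 bp
  [128,131): 3 bp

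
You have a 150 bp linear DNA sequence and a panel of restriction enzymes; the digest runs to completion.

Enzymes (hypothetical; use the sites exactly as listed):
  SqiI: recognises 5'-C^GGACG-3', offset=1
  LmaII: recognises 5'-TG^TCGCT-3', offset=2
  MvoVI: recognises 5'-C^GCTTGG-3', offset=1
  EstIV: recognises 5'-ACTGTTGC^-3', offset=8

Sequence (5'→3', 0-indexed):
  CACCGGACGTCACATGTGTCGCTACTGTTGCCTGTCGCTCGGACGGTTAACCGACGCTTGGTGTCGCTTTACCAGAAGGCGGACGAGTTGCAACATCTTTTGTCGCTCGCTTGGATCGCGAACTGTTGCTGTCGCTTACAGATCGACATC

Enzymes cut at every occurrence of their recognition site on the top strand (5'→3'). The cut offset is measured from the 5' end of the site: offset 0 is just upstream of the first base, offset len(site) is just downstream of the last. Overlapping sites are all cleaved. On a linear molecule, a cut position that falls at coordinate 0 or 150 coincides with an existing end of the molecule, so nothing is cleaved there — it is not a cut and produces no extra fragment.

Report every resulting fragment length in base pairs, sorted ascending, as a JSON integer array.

[2,3,4,6,6,8,13,14,15,17,19,21,22]

Site scan:
  SqiI (CGGACG, off=1): starts [3, 39, 79] → cuts [4, 40, 80]
  LmaII (TGTCGCT, off=2): starts [16, 32, 61, 100, 129] → cuts [18, 34, 63, 102, 131]
  MvoVI (CGCTTGG, off=1): starts [54, 107] → cuts [55, 108]
  EstIV (ACTGTTGC, off=8): starts [23, 121] → cuts [31, 129]

Pooled cuts: [4, 18, 31, 34, 40, 55, 63, 80, 102, 108, 129, 131]

Fragment lengths:
  [0,4): 4 bp
  [4,18): 14 bp
  [18,31): 13 bp
  [31,34): 3 bp
  [34,40): 6 bp
  [40,55): 15 bp
  [55,63): 8 bp
  [63,80): 17 bp
  [80,102): 22 bp
  [102,108): 6 bp
  [108,129): 21 bp
  [129,131): 2 bp
  [131,150): 19 bp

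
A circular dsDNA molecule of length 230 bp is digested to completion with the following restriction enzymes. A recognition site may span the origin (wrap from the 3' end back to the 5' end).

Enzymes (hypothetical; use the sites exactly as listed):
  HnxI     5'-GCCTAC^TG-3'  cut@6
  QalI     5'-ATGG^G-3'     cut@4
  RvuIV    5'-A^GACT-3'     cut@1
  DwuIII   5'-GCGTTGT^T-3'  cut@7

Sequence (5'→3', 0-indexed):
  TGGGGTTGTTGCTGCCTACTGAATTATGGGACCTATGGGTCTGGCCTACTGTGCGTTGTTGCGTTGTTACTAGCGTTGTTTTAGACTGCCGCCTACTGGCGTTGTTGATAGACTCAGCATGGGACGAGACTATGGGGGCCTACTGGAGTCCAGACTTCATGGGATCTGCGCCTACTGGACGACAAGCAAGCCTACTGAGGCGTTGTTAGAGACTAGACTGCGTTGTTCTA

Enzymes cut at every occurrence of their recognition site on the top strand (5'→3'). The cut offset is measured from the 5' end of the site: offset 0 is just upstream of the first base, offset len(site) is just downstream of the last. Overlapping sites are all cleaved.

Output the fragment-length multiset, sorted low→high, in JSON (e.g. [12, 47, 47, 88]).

Site scan:
  HnxI GCCTACTG/6: at [13, 43, 90, 137, 169, 189] ⇒ [19, 49, 96, 143, 175, 195]
  QalI ATGGG/4: at [25, 34, 118, 131, 158, 229] ⇒ [3, 29, 38, 122, 135, 162]
  RvuIV AGACT/1: at [82, 109, 126, 151, 209, 214] ⇒ [83, 110, 127, 152, 210, 215]
  DwuIII GCGTTGTT/7: at [52, 60, 72, 98, 199, 219] ⇒ [59, 67, 79, 105, 206, 226]

Pooled cuts: [3, 19, 29, 38, 49, 59, 67, 79, 83, 96, 105, 110, 122, 127, 135, 143, 152, 162, 175, 195, 206, 210, 215, 226]

Fragments:
  3→19: 16 bp
  19→29: 10 bp
  29→38: 9 bp
  38→49: 11 bp
  49→59: 10 bp
  59→67: 8 bp
  67→79: 12 bp
  79→83: 4 bp
  83→96: 13 bp
  96→105: 9 bp
  105→110: 5 bp
  110→122: 12 bp
  122→127: 5 bp
  127→135: 8 bp
  135→143: 8 bp
  143→152: 9 bp
  152→162: 10 bp
  162→175: 13 bp
  175→195: 20 bp
  195→206: 11 bp
  206→210: 4 bp
  210→215: 5 bp
  215→226: 11 bp
  226→3 (wrap): 230-226+3 = 7 bp

[4,4,5,5,5,7,8,8,8,9,9,9,10,10,10,11,11,11,12,12,13,13,16,20]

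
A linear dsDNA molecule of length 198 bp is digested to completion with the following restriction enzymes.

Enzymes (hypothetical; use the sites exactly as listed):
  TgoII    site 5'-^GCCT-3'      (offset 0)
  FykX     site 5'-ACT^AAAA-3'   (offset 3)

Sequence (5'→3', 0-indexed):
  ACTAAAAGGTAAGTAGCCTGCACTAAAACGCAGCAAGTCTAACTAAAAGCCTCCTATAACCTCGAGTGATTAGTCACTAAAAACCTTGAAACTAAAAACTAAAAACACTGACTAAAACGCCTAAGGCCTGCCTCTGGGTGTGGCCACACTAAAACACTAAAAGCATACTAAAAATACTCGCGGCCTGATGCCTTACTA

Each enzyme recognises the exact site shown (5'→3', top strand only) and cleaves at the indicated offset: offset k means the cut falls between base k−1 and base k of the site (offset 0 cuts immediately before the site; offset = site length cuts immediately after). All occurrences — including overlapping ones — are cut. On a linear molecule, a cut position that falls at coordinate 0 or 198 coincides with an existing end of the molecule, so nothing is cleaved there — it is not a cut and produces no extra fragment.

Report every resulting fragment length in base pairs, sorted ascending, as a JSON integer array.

[3,4,4,5,7,7,7,8,9,9,11,12,13,13,15,20,21,30]

Per-enzyme occurrences:
  TgoII GCCT/0: at [15, 48, 118, 125, 129, 182, 189] ⇒ [15, 48, 118, 125, 129, 182, 189]
  FykX ACTAAAA/3: at [0, 21, 41, 75, 90, 97, 110, 147, 155, 166] ⇒ [3, 24, 44, 78, 93, 100, 113, 150, 158, 169]

All cut coordinates (distinct, sorted): [3, 15, 24, 44, 48, 78, 93, 100, 113, 118, 125, 129, 150, 158, 169, 182, 189]

Fragment lengths:
  [0,3): 3 bp
  [3,15): 12 bp
  [15,24): 9 bp
  [24,44): 20 bp
  [44,48): 4 bp
  [48,78): 30 bp
  [78,93): 15 bp
  [93,100): 7 bp
  [100,113): 13 bp
  [113,118): 5 bp
  [118,125): 7 bp
  [125,129): 4 bp
  [129,150): 21 bp
  [150,158): 8 bp
  [158,169): 11 bp
  [169,182): 13 bp
  [182,189): 7 bp
  [189,198): 9 bp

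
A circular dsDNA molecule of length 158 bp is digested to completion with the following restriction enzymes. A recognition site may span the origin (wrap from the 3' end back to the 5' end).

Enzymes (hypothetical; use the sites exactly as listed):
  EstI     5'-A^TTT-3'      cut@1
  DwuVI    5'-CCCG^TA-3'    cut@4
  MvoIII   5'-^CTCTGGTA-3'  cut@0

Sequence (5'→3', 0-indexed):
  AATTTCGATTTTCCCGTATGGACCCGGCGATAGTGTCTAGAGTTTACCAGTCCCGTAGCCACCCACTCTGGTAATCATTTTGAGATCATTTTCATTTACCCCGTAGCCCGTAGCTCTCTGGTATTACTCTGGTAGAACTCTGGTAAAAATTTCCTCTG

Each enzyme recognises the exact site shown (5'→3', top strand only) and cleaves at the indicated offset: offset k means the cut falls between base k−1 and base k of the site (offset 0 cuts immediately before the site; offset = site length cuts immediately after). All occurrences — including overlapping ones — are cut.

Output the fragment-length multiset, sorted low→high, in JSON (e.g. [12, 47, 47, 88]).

[5,6,6,7,8,9,10,11,11,11,11,12,12,39]

Scan for sites:
  EstI ATTT/1: at [1, 7, 76, 87, 93, 148] ⇒ [2, 8, 77, 88, 94, 149]
  DwuVI CCCGTA/4: at [12, 51, 99, 106] ⇒ [16, 55, 103, 110]
  MvoIII CTCTGGTA/0: at [65, 115, 126, 137] ⇒ [65, 115, 126, 137]

All cut coordinates (distinct, sorted): [2, 8, 16, 55, 65, 77, 88, 94, 103, 110, 115, 126, 137, 149]

Fragment lengths:
  2→8: 6 bp
  8→16: 8 bp
  16→55: 39 bp
  55→65: 10 bp
  65→77: 12 bp
  77→88: 11 bp
  88→94: 6 bp
  94→103: 9 bp
  103→110: 7 bp
  110→115: 5 bp
  115→126: 11 bp
  126→137: 11 bp
  137→149: 12 bp
  149→2 (wrap): 158-149+2 = 11 bp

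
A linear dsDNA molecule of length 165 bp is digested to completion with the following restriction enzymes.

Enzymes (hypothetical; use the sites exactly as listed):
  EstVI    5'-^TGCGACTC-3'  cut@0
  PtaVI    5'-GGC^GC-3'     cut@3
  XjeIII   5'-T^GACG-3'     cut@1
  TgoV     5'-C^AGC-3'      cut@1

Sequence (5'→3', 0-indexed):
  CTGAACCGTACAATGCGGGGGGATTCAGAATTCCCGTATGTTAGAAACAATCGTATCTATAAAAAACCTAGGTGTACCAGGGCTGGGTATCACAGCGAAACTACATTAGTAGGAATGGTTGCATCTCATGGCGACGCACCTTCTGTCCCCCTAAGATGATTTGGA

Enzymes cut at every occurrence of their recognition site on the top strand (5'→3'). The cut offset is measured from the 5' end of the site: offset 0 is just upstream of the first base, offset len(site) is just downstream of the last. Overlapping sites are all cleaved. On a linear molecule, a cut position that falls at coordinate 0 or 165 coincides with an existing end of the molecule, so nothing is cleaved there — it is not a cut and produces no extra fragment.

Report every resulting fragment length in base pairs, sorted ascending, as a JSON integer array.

[72,93]

Per-enzyme occurrences:
  EstVI (TGCGACTC, off=0): no sites
  PtaVI (GGCGC, off=3): no sites
  XjeIII (TGACG, off=1): no sites
  TgoV CAGC/1: at [92] ⇒ [93]

All cut coordinates (distinct, sorted): [93]

Fragment lengths:
  [0,93): 93 bp
  [93,165): 72 bp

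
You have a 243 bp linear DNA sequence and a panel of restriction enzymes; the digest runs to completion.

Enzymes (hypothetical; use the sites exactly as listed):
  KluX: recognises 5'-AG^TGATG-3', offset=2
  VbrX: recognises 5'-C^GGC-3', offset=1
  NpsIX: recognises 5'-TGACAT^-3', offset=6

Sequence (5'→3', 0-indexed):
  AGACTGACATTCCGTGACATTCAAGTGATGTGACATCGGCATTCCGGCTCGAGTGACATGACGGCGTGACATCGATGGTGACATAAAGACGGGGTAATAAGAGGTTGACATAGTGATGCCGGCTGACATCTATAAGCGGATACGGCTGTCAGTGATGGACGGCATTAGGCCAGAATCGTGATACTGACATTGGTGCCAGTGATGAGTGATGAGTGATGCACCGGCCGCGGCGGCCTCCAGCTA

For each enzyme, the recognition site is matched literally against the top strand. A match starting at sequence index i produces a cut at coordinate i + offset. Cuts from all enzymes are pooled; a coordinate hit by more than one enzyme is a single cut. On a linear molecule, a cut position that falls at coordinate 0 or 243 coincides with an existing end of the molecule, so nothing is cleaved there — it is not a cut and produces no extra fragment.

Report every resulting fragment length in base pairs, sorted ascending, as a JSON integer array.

Per-enzyme occurrences:
  KluX (AGTGATG, off=2): starts [23, 111, 150, 197, 204, 211] → cuts [25, 113, 152, 199, 206, 213]
  VbrX (CGGC, off=1): starts [36, 44, 61, 119, 142, 159, 221, 227, 230] → cuts [37, 45, 62, 120, 143, 160, 222, 228, 231]
  NpsIX (TGACAT, off=6): starts [4, 14, 30, 53, 66, 78, 105, 123, 184] → cuts [10, 20, 36, 59, 72, 84, 111, 129, 190]

All cut coordinates (distinct, sorted): [10, 20, 25, 36, 37, 45, 59, 62, 72, 84, 111, 113, 120, 129, 143, 152, 160, 190, 199, 206, 213, 222, 228, 231]

Fragment lengths:
  [0,10): 10 bp
  [10,20): 10 bp
  [20,25): 5 bp
  [25,36): 11 bp
  [36,37): 1 bp
  [37,45): 8 bp
  [45,59): 14 bp
  [59,62): 3 bp
  [62,72): 10 bp
  [72,84): 12 bp
  [84,111): 27 bp
  [111,113): 2 bp
  [113,120): 7 bp
  [120,129): 9 bp
  [129,143): 14 bp
  [143,152): 9 bp
  [152,160): 8 bp
  [160,190): 30 bp
  [190,199): 9 bp
  [199,206): 7 bp
  [206,213): 7 bp
  [213,222): 9 bp
  [222,228): 6 bp
  [228,231): 3 bp
  [231,243): 12 bp

[1,2,3,3,5,6,7,7,7,8,8,9,9,9,9,10,10,10,11,12,12,14,14,27,30]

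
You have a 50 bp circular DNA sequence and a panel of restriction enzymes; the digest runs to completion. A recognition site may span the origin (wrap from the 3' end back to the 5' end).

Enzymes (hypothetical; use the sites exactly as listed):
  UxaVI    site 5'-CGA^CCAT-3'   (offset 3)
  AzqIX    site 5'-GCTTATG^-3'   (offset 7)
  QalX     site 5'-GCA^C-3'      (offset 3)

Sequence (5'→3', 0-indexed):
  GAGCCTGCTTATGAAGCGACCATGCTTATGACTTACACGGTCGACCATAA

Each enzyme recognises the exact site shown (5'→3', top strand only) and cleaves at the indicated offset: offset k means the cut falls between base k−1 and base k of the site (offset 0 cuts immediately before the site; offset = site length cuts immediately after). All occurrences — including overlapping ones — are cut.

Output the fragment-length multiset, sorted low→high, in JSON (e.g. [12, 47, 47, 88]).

[6,11,14,19]

Site scan:
  UxaVI CGACCAT/3: at [16, 41] ⇒ [19, 44]
  AzqIX GCTTATG/7: at [6, 23] ⇒ [13, 30]
  QalX (GCAC, off=3): no sites

Pooled cuts: [13, 19, 30, 44]

Fragment lengths:
  13→19: 6 bp
  19→30: 11 bp
  30→44: 14 bp
  44→13 (wrap): 50-44+13 = 19 bp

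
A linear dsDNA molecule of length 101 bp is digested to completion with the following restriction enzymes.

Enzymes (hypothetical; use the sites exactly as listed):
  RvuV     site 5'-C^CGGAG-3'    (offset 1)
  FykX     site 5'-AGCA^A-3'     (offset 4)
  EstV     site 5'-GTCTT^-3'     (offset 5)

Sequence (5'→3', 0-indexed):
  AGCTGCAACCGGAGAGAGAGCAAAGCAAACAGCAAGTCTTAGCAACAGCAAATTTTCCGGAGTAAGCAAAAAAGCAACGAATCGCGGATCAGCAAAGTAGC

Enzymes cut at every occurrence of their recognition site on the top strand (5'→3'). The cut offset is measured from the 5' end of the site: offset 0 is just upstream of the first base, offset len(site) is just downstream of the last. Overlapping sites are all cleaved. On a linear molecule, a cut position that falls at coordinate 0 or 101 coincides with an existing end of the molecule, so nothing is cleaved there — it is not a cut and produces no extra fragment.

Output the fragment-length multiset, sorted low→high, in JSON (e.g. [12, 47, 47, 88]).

Per-enzyme occurrences:
  RvuV (CCGGAG, off=1): starts [8, 56] → cuts [9, 57]
  FykX (AGCAA, off=4): starts [18, 23, 30, 40, 46, 64, 72, 90] → cuts [22, 27, 34, 44, 50, 68, 76, 94]
  EstV (GTCTT, off=5): starts [35] → cuts [40]

All cut coordinates (distinct, sorted): [9, 22, 27, 34, 40, 44, 50, 57, 68, 76, 94]

Fragment lengths:
  [0,9): 9 bp
  [9,22): 13 bp
  [22,27): 5 bp
  [27,34): 7 bp
  [34,40): 6 bp
  [40,44): 4 bp
  [44,50): 6 bp
  [50,57): 7 bp
  [57,68): 11 bp
  [68,76): 8 bp
  [76,94): 18 bp
  [94,101): 7 bp

[4,5,6,6,7,7,7,8,9,11,13,18]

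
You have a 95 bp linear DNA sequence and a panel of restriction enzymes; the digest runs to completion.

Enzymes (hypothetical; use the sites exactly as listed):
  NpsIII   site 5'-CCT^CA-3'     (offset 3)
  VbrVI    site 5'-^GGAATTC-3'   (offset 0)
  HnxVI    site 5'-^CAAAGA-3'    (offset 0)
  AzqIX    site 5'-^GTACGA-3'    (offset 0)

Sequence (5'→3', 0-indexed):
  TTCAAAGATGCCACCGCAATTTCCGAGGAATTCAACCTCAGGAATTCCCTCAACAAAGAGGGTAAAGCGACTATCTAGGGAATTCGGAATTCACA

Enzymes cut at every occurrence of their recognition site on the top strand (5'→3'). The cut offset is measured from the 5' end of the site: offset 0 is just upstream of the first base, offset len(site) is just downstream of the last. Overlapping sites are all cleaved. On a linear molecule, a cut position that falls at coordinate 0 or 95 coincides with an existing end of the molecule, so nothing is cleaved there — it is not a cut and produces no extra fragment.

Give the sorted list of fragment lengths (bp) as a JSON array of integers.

[2,2,3,7,10,10,12,24,25]

Scan for sites:
  NpsIII CCTCA/3: at [35, 47] ⇒ [38, 50]
  VbrVI GGAATTC/0: at [26, 40, 78, 85] ⇒ [26, 40, 78, 85]
  HnxVI CAAAGA/0: at [2, 53] ⇒ [2, 53]
  AzqIX (GTACGA, off=0): no sites

All cut coordinates (distinct, sorted): [2, 26, 38, 40, 50, 53, 78, 85]

Fragments:
  [0,2): 2 bp
  [2,26): 24 bp
  [26,38): 12 bp
  [38,40): 2 bp
  [40,50): 10 bp
  [50,53): 3 bp
  [53,78): 25 bp
  [78,85): 7 bp
  [85,95): 10 bp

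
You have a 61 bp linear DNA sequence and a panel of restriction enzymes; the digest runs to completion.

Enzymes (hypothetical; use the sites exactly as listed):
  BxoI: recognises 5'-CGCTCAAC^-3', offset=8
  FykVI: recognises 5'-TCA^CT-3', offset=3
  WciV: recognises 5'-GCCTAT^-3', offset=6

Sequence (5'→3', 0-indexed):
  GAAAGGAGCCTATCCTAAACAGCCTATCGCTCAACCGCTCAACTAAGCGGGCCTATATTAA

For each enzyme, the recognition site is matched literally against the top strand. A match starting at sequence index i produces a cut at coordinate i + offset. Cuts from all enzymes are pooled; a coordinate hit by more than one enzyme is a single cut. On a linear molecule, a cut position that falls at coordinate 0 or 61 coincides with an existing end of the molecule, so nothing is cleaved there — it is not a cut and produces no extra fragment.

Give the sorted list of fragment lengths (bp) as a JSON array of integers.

[5,8,8,13,13,14]

Site scan:
  BxoI CGCTCAAC/8: at [27, 35] ⇒ [35, 43]
  FykVI (TCACT, off=3): no sites
  WciV GCCTAT/6: at [7, 21, 50] ⇒ [13, 27, 56]

All cut coordinates (distinct, sorted): [13, 27, 35, 43, 56]

Fragment lengths:
  [0,13): 13 bp
  [13,27): 14 bp
  [27,35): 8 bp
  [35,43): 8 bp
  [43,56): 13 bp
  [56,61): 5 bp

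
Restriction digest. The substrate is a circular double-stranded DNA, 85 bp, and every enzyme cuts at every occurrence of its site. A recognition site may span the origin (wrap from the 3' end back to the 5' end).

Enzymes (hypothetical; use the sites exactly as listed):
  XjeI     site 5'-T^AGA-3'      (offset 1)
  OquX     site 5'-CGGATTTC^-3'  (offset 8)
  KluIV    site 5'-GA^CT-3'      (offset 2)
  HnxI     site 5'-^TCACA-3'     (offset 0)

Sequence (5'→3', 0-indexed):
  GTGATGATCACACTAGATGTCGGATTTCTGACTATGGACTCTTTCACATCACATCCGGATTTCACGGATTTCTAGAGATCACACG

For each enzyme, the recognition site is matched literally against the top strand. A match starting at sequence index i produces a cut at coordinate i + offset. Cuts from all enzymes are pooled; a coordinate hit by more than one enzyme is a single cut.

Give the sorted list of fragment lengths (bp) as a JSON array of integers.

[1,3,5,5,5,7,7,9,14,14,15]

Per-enzyme occurrences:
  XjeI (TAGA, off=1): starts [13, 72] → cuts [14, 73]
  OquX (CGGATTTC, off=8): starts [20, 55, 64] → cuts [28, 63, 72]
  KluIV (GACT, off=2): starts [29, 36] → cuts [31, 38]
  HnxI (TCACA, off=0): starts [7, 43, 48, 78] → cuts [7, 43, 48, 78]

All cut coordinates (distinct, sorted): [7, 14, 28, 31, 38, 43, 48, 63, 72, 73, 78]

Fragment lengths:
  7→14: 7 bp
  14→28: 14 bp
  28→31: 3 bp
  31→38: 7 bp
  38→43: 5 bp
  43→48: 5 bp
  48→63: 15 bp
  63→72: 9 bp
  72→73: 1 bp
  73→78: 5 bp
  78→7 (wrap): 85-78+7 = 14 bp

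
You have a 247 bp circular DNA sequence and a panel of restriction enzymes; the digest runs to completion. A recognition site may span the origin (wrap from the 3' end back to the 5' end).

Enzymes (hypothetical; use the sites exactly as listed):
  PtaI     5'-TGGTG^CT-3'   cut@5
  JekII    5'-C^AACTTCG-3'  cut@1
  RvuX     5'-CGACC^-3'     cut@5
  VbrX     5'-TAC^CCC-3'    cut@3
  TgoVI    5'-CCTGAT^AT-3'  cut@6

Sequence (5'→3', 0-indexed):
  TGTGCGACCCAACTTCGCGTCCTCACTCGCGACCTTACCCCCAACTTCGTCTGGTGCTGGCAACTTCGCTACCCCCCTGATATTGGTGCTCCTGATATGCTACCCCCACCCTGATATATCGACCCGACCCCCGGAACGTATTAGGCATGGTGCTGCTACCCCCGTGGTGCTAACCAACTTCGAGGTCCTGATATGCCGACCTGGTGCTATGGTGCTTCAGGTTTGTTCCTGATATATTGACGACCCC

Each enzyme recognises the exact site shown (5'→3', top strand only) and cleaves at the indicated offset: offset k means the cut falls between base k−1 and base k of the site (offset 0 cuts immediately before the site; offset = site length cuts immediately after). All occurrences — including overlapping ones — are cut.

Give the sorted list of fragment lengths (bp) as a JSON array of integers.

Site scan:
  PtaI TGGTGCT/5: at [51, 83, 147, 164, 201, 209] ⇒ [56, 88, 152, 169, 206, 214]
  JekII CAACTTCG/1: at [9, 41, 60, 174] ⇒ [10, 42, 61, 175]
  RvuX CGACC/5: at [4, 29, 119, 124, 196, 240] ⇒ [9, 34, 124, 129, 201, 245]
  VbrX TACCCC/3: at [35, 69, 100, 156] ⇒ [38, 72, 103, 159]
  TgoVI CCTGATAT/6: at [75, 90, 109, 186, 227] ⇒ [81, 96, 115, 192, 233]

Pooled cuts: [9, 10, 34, 38, 42, 56, 61, 72, 81, 88, 96, 103, 115, 124, 129, 152, 159, 169, 175, 192, 201, 206, 214, 233, 245]

Fragment lengths:
  9→10: 1 bp
  10→34: 24 bp
  34→38: 4 bp
  38→42: 4 bp
  42→56: 14 bp
  56→61: 5 bp
  61→72: 11 bp
  72→81: 9 bp
  81→88: 7 bp
  88→96: 8 bp
  96→103: 7 bp
  103→115: 12 bp
  115→124: 9 bp
  124→129: 5 bp
  129→152: 23 bp
  152→159: 7 bp
  159→169: 10 bp
  169→175: 6 bp
  175→192: 17 bp
  192→201: 9 bp
  201→206: 5 bp
  206→214: 8 bp
  214→233: 19 bp
  233→245: 12 bp
  245→9 (wrap): 247-245+9 = 11 bp

[1,4,4,5,5,5,6,7,7,7,8,8,9,9,9,10,11,11,12,12,14,17,19,23,24]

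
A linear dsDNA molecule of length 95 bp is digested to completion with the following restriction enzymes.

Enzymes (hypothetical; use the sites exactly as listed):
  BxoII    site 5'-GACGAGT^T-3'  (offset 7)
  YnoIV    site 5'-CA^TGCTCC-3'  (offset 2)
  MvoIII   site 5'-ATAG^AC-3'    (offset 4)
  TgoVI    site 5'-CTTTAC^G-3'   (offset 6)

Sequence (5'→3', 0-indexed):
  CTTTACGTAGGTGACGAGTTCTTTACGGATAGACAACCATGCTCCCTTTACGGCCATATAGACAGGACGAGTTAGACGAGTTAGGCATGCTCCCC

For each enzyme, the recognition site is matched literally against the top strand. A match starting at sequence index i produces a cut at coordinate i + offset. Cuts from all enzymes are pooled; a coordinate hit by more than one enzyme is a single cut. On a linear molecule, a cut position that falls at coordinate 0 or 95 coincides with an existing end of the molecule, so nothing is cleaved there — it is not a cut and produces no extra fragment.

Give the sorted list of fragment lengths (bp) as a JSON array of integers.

[6,6,6,7,7,8,9,10,11,12,13]

Site scan:
  BxoII (GACGAGTT, off=7): starts [12, 65, 74] → cuts [19, 72, 81]
  YnoIV (CATGCTCC, off=2): starts [37, 85] → cuts [39, 87]
  MvoIII (ATAGAC, off=4): starts [28, 57] → cuts [32, 61]
  TgoVI (CTTTACG, off=6): starts [0, 20, 45] → cuts [6, 26, 51]

All cut coordinates (distinct, sorted): [6, 19, 26, 32, 39, 51, 61, 72, 81, 87]

Fragment lengths:
  [0,6): 6 bp
  [6,19): 13 bp
  [19,26): 7 bp
  [26,32): 6 bp
  [32,39): 7 bp
  [39,51): 12 bp
  [51,61): 10 bp
  [61,72): 11 bp
  [72,81): 9 bp
  [81,87): 6 bp
  [87,95): 8 bp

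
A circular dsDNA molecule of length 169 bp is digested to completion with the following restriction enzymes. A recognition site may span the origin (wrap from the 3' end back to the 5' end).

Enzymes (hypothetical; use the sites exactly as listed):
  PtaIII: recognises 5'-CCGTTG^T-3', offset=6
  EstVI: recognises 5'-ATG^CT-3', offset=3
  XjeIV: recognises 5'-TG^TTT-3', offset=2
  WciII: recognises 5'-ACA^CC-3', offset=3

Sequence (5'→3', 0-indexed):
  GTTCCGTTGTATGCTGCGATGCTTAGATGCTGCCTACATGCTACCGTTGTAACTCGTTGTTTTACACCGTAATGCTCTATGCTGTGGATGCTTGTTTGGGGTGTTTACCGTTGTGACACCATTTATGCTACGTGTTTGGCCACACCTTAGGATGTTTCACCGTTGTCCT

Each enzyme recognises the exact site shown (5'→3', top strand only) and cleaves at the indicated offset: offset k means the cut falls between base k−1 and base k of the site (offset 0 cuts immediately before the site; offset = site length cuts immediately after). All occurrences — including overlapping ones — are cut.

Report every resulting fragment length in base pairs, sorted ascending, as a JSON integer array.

[4,4,5,7,7,7,8,8,8,9,9,9,9,10,10,10,10,11,11,13]

Scan for sites:
  PtaIII (CCGTTGT, off=6): starts [3, 43, 107, 159] → cuts [9, 49, 113, 165]
  EstVI (ATGCT, off=3): starts [10, 18, 26, 37, 71, 78, 87, 124] → cuts [13, 21, 29, 40, 74, 81, 90, 127]
  XjeIV (TGTTT, off=2): starts [57, 92, 101, 132, 152] → cuts [59, 94, 103, 134, 154]
  WciII (ACACC, off=3): starts [63, 115, 141] → cuts [66, 118, 144]

Pooled cuts: [9, 13, 21, 29, 40, 49, 59, 66, 74, 81, 90, 94, 103, 113, 118, 127, 134, 144, 154, 165]

Fragments:
  9→13: 4 bp
  13→21: 8 bp
  21→29: 8 bp
  29→40: 11 bp
  40→49: 9 bp
  49→59: 10 bp
  59→66: 7 bp
  66→74: 8 bp
  74→81: 7 bp
  81→90: 9 bp
  90→94: 4 bp
  94→103: 9 bp
  103→113: 10 bp
  113→118: 5 bp
  118→127: 9 bp
  127→134: 7 bp
  134→144: 10 bp
  144→154: 10 bp
  154→165: 11 bp
  165→9 (wrap): 169-165+9 = 13 bp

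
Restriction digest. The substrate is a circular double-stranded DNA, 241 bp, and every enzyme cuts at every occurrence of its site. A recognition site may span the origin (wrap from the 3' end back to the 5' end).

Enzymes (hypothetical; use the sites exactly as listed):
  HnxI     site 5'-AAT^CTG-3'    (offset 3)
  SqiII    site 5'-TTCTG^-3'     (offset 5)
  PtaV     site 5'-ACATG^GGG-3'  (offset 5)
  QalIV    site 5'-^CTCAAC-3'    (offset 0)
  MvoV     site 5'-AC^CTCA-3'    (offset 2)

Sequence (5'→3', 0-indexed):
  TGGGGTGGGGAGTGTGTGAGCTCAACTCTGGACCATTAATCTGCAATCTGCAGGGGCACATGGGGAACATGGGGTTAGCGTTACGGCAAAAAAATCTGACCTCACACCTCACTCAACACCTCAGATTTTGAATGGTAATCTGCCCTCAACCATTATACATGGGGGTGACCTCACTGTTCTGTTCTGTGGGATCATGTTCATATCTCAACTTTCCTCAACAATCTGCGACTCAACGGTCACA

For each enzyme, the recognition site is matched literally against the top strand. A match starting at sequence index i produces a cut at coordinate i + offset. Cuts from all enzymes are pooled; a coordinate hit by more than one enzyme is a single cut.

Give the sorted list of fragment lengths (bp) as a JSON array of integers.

Per-enzyme occurrences:
  HnxI (AATCTG, off=3): starts [37, 44, 92, 136, 219] → cuts [40, 47, 95, 139, 222]
  SqiII (TTCTG, off=5): starts [176, 181] → cuts [181, 186]
  PtaV (ACATGGGG, off=5): starts [57, 66, 156, 238] → cuts [2, 62, 71, 161]
  QalIV (CTCAAC, off=0): starts [20, 111, 144, 203, 213, 228] → cuts [20, 111, 144, 203, 213, 228]
  MvoV (ACCTCA, off=2): starts [98, 105, 117, 167] → cuts [100, 107, 119, 169]

Pooled cuts: [2, 20, 40, 47, 62, 71, 95, 100, 107, 111, 119, 139, 144, 161, 169, 181, 186, 203, 213, 222, 228]

Fragment lengths:
  2→20: 18 bp
  20→40: 20 bp
  40→47: 7 bp
  47→62: 15 bp
  62→71: 9 bp
  71→95: 24 bp
  95→100: 5 bp
  100→107: 7 bp
  107→111: 4 bp
  111→119: 8 bp
  119→139: 20 bp
  139→144: 5 bp
  144→161: 17 bp
  161→169: 8 bp
  169→181: 12 bp
  181→186: 5 bp
  186→203: 17 bp
  203→213: 10 bp
  213→222: 9 bp
  222→228: 6 bp
  228→2 (wrap): 241-228+2 = 15 bp

[4,5,5,5,6,7,7,8,8,9,9,10,12,15,15,17,17,18,20,20,24]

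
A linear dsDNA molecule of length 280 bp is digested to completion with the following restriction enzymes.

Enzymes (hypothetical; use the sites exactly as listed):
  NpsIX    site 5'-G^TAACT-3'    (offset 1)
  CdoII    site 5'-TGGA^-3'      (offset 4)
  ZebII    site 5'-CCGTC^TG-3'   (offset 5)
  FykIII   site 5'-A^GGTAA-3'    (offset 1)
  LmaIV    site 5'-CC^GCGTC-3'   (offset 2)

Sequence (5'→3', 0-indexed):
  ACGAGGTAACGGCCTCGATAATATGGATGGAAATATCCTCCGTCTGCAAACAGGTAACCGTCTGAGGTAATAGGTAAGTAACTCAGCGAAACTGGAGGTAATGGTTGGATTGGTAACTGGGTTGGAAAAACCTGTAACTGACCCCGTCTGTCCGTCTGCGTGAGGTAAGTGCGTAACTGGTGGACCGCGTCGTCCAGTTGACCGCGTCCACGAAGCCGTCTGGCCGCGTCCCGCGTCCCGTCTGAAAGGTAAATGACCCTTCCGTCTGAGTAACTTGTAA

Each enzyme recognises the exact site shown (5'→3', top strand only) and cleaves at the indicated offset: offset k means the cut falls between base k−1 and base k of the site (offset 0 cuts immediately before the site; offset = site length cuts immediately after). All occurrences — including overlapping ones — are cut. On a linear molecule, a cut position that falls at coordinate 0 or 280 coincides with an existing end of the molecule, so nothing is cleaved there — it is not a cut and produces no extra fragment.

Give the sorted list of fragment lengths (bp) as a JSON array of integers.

Site scan:
  NpsIX (GTAACT, off=1): starts [77, 112, 133, 172, 269] → cuts [78, 113, 134, 173, 270]
  CdoII (TGGA, off=4): starts [23, 27, 92, 105, 122, 180] → cuts [27, 31, 96, 109, 126, 184]
  ZebII (CCGTCTG, off=5): starts [39, 57, 143, 151, 215, 237, 261] → cuts [44, 62, 148, 156, 220, 242, 266]
  FykIII (AGGTAA, off=1): starts [3, 51, 64, 71, 95, 162, 246] → cuts [4, 52, 65, 72, 96, 163, 247]
  LmaIV (CCGCGTC, off=2): starts [184, 201, 223, 230] → cuts [186, 203, 225, 232]

All cut coordinates (distinct, sorted): [4, 27, 31, 44, 52, 62, 65, 72, 78, 96, 109, 113, 126, 134, 148, 156, 163, 173, 184, 186, 203, 220, 225, 232, 242, 247, 266, 270]

Fragments:
  [0,4): 4 bp
  [4,27): 23 bp
  [27,31): 4 bp
  [31,44): 13 bp
  [44,52): 8 bp
  [52,62): 10 bp
  [62,65): 3 bp
  [65,72): 7 bp
  [72,78): 6 bp
  [78,96): 18 bp
  [96,109): 13 bp
  [109,113): 4 bp
  [113,126): 13 bp
  [126,134): 8 bp
  [134,148): 14 bp
  [148,156): 8 bp
  [156,163): 7 bp
  [163,173): 10 bp
  [173,184): 11 bp
  [184,186): 2 bp
  [186,203): 17 bp
  [203,220): 17 bp
  [220,225): 5 bp
  [225,232): 7 bp
  [232,242): 10 bp
  [242,247): 5 bp
  [247,266): 19 bp
  [266,270): 4 bp
  [270,280): 10 bp

[2,3,4,4,4,4,5,5,6,7,7,7,8,8,8,10,10,10,10,11,13,13,13,14,17,17,18,19,23]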